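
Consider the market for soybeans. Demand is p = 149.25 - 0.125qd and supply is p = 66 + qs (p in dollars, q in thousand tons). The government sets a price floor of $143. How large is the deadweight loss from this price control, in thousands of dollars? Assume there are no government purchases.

324

Rearranging demand gives qd = 1194 - 8p; rearranging supply gives qs = p - 66. Equilibrium: 1194 - 8p = p - 66, so 1260 = 9p and p* = 140, q* = 74.
Since 143 > 140, the floor is binding.
At p = 143: qd = 1194 - 8·143 = 50 and qs = 143 - 66 = 77.
Quantity traded falls to 50. At q = 50 the demand price is (1194 - 50)/8 = 143 and the supply price is 66 + 50 = 116.
Deadweight loss = ½ · (143 - 116) · (74 - 50) = ½ · 27 · 24 = 324.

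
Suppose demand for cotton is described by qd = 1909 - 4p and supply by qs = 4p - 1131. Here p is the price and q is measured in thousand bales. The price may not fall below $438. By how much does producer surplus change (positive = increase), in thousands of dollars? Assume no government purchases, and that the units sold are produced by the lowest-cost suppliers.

Setting quantity demanded equal to quantity supplied, 1909 - 4p = 4p - 1131, gives p* = 380 and q* = 389.
Since 438 > 380, the floor is binding.
At p = 438: qd = 1909 - 4·438 = 157 and qs = 4·438 - 1131 = 621.
Producer surplus without the control is ½ · (380 - 282.75) · 389 = 18915.125.
With the floor, 157 units are sold at 438. The supply price at q = 157 is 322, so PS = ½ · [(438 - 282.75) + (438 - 322)] · 157 = 21293.125.
Change in producer surplus = 21293.125 - 18915.125 = 2378.

2378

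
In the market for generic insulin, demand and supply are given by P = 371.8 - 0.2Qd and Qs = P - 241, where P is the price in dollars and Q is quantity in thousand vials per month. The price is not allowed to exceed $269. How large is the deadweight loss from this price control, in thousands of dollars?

3936.6

Rearranging demand gives Qd = 1859 - 5P. Without the control the market clears where 1859 - 5P = P - 241, i.e. P* = 350 and Q* = 109.
Because the ceiling (269) lies below the market-clearing price, it is binding.
At P = 269: Qd = 1859 - 5·269 = 514 and Qs = 269 - 241 = 28.
Quantity traded falls to 28. At Q = 28 the demand price is (1859 - 28)/5 = 366.2 and the supply price is 241 + 28 = 269.
Deadweight loss = ½ · (366.2 - 269) · (109 - 28) = ½ · 97.2 · 81 = 3936.6.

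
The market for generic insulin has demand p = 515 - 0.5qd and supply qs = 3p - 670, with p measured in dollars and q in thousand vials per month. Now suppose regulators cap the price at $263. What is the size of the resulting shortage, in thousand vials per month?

Rearranging demand gives qd = 1030 - 2p. Setting quantity demanded equal to quantity supplied, 1030 - 2p = 3p - 670, gives p* = 340 and q* = 350.
Because the ceiling (263) lies below the market-clearing price, it is binding.
At p = 263: qd = 1030 - 2·263 = 504 and qs = 3·263 - 670 = 119.
Shortage = qd - qs = 504 - 119 = 385.

385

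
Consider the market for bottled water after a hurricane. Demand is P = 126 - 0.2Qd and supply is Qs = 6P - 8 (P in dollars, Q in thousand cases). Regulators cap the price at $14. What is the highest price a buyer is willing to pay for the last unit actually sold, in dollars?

Rearranging demand gives Qd = 630 - 5P. Equilibrium: 630 - 5P = 6P - 8, so 638 = 11P and P* = 58, Q* = 340.
Because the ceiling (14) lies below the market-clearing price, it is binding.
At P = 14: Qd = 630 - 5·14 = 560 and Qs = 6·14 - 8 = 76.
Only 76 units reach the market. On the demand curve, the marginal buyer's willingness to pay at Q = 76 is (630 - 76)/5 = 110.8.

110.8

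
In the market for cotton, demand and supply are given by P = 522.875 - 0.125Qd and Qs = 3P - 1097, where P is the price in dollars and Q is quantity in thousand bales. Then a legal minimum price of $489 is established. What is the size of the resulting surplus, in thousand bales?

99

Rearranging demand gives Qd = 4183 - 8P. Without the control the market clears where 4183 - 8P = 3P - 1097, i.e. P* = 480 and Q* = 343.
Because the floor (489) lies above the market-clearing price, it is binding.
At P = 489: Qd = 4183 - 8·489 = 271 and Qs = 3·489 - 1097 = 370.
Surplus = Qs - Qd = 370 - 271 = 99.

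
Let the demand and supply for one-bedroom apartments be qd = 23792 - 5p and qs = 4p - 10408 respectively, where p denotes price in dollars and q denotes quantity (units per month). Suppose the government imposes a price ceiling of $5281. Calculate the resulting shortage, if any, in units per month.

0

Without the control the market clears where 23792 - 5p = 4p - 10408, i.e. p* = 3800 and q* = 4792.
Since 5281 is above p* = 3800, the ceiling does not bind and the free-market outcome prevails.
Since the control does not bind, there is no shortage.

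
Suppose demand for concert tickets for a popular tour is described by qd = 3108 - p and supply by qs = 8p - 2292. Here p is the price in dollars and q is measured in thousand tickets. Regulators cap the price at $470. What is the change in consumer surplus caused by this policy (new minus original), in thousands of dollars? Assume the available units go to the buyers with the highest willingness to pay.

-349960

Without the control the market clears where 3108 - p = 8p - 2292, i.e. p* = 600 and q* = 2508.
Because the ceiling (470) lies below the market-clearing price, it is binding.
At p = 470: qd = 3108 - 470 = 2638 and qs = 8·470 - 2292 = 1468.
Consumer surplus without the control is ½ · (3108 - 600) · 2508 = 3145032.
With the ceiling, 1468 units are sold at 470 (assume they go to the highest-value buyers). The demand price at q = 1468 is 1640, so CS = ½ · [(3108 - 470) + (1640 - 470)] · 1468 = 2795072.
Change in consumer surplus = 2795072 - 3145032 = -349960.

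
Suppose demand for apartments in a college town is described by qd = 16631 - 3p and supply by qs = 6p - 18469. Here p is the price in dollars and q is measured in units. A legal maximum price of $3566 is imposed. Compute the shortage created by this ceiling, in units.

Without the control the market clears where 16631 - 3p = 6p - 18469, i.e. p* = 3900 and q* = 4931.
Since 3566 < 3900, the ceiling is binding.
At p = 3566: qd = 16631 - 3·3566 = 5933 and qs = 6·3566 - 18469 = 2927.
Shortage = qd - qs = 5933 - 2927 = 3006.

3006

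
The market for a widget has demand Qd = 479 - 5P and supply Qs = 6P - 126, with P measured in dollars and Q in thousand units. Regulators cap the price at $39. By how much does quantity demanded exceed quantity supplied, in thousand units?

176

Without the control the market clears where 479 - 5P = 6P - 126, i.e. P* = 55 and Q* = 204.
The ceiling of 39 is below the equilibrium price 55, so it binds.
At P = 39: Qd = 479 - 5·39 = 284 and Qs = 6·39 - 126 = 108.
Shortage = Qd - Qs = 284 - 108 = 176.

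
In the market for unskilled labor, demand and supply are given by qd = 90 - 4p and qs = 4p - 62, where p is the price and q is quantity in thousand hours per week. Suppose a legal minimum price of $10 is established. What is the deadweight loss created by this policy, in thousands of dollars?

In a free market, 90 - 4p = 4p - 62 gives the equilibrium p* = 19, q* = 14.
The floor of 10 is below the equilibrium price 19, so it is not binding; the market clears at p* = 19, q* = 14.
Since the control does not bind, no trades are prevented and deadweight loss is zero.

0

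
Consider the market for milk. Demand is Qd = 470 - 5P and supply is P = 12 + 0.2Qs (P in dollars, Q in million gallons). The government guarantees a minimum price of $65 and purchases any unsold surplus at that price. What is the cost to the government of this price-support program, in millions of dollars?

7800

Rearranging supply gives Qs = 5P - 60. Setting quantity demanded equal to quantity supplied, 470 - 5P = 5P - 60, gives P* = 53 and Q* = 205.
The floor of 65 is above the equilibrium price 53, so it binds.
At P = 65: Qd = 470 - 5·65 = 145 and Qs = 5·65 - 60 = 265.
Surplus = Qs - Qd = 120.
Government expenditure = surplus × support price = 120 × 65 = 7800.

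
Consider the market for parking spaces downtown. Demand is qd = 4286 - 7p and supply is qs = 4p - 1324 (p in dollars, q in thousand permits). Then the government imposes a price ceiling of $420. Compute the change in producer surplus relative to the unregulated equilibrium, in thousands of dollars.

In a free market, 4286 - 7p = 4p - 1324 gives the equilibrium p* = 510, q* = 716.
The ceiling of 420 is below the equilibrium price 510, so it binds.
At p = 420: qd = 4286 - 7·420 = 1346 and qs = 4·420 - 1324 = 356.
Producer surplus without the control is ½ · (510 - 331) · 716 = 64082.
With the ceiling, producers sell 356 units at 420, so PS = ½ · (420 - 331) · 356 = 15842.
Change in producer surplus = 15842 - 64082 = -48240.

-48240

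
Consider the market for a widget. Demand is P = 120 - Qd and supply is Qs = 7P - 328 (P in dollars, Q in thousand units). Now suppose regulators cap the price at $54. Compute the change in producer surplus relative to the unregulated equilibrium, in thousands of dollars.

Rearranging demand gives Qd = 120 - P. Without the control the market clears where 120 - P = 7P - 328, i.e. P* = 56 and Q* = 64.
Because the ceiling (54) lies below the market-clearing price, it is binding.
At P = 54: Qd = 120 - 54 = 66 and Qs = 7·54 - 328 = 50.
Producer surplus without the control is ½ · (56 - 328/7) · 64 = 2048/7.
With the ceiling, producers sell 50 units at 54, so PS = ½ · (54 - 328/7) · 50 = 1250/7.
Change in producer surplus = 1250/7 - 2048/7 = -114.

-114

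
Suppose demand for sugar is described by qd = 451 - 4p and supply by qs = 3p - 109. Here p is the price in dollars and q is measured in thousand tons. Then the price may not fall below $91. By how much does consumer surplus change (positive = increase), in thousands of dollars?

In a free market, 451 - 4p = 3p - 109 gives the equilibrium p* = 80, q* = 131.
Because the floor (91) lies above the market-clearing price, it is binding.
At p = 91: qd = 451 - 4·91 = 87 and qs = 3·91 - 109 = 164.
Consumer surplus without the control is ½ · (112.75 - 80) · 131 = 2145.125.
With the floor, consumers buy 87 units at 91, so CS = ½ · (112.75 - 91) · 87 = 946.125.
Change in consumer surplus = 946.125 - 2145.125 = -1199.

-1199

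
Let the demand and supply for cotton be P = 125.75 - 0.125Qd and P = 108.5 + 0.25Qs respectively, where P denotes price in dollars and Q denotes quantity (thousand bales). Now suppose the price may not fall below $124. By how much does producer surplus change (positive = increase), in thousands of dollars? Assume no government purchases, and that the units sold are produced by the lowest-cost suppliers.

Rearranging demand gives Qd = 1006 - 8P; rearranging supply gives Qs = 4P - 434. In a free market, 1006 - 8P = 4P - 434 gives the equilibrium P* = 120, Q* = 46.
Since 124 > 120, the floor is binding.
At P = 124: Qd = 1006 - 8·124 = 14 and Qs = 4·124 - 434 = 62.
Producer surplus without the control is ½ · (120 - 108.5) · 46 = 264.5.
With the floor, 14 units are sold at 124. The supply price at Q = 14 is 112, so PS = ½ · [(124 - 108.5) + (124 - 112)] · 14 = 192.5.
Change in producer surplus = 192.5 - 264.5 = -72.

-72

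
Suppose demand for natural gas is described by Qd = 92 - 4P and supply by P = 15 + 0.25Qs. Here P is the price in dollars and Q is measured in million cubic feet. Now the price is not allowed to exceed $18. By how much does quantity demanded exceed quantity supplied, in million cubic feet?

Rearranging supply gives Qs = 4P - 60. In a free market, 92 - 4P = 4P - 60 gives the equilibrium P* = 19, Q* = 16.
The ceiling of 18 is below the equilibrium price 19, so it binds.
At P = 18: Qd = 92 - 4·18 = 20 and Qs = 4·18 - 60 = 12.
Shortage = Qd - Qs = 20 - 12 = 8.

8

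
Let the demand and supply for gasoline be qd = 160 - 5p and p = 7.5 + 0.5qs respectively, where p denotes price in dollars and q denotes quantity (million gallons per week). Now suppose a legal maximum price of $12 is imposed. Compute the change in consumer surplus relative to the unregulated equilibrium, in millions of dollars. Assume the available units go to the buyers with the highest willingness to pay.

Rearranging supply gives qs = 2p - 15. Setting quantity demanded equal to quantity supplied, 160 - 5p = 2p - 15, gives p* = 25 and q* = 35.
Since 12 < 25, the ceiling is binding.
At p = 12: qd = 160 - 5·12 = 100 and qs = 2·12 - 15 = 9.
Consumer surplus without the control is ½ · (32 - 25) · 35 = 122.5.
With the ceiling, 9 units are sold at 12 (assume they go to the highest-value buyers). The demand price at q = 9 is 30.2, so CS = ½ · [(32 - 12) + (30.2 - 12)] · 9 = 171.9.
Change in consumer surplus = 171.9 - 122.5 = 49.4.

49.4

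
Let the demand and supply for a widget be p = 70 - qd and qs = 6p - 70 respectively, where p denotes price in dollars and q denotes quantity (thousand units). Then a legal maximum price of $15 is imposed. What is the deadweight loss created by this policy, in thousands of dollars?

525

Rearranging demand gives qd = 70 - p. In a free market, 70 - p = 6p - 70 gives the equilibrium p* = 20, q* = 50.
Since 15 < 20, the ceiling is binding.
At p = 15: qd = 70 - 15 = 55 and qs = 6·15 - 70 = 20.
Quantity traded falls to 20. At q = 20 the demand price is 70 - 20 = 50 and the supply price is (70 + 20)/6 = 15.
Deadweight loss = ½ · (50 - 15) · (50 - 20) = ½ · 35 · 30 = 525.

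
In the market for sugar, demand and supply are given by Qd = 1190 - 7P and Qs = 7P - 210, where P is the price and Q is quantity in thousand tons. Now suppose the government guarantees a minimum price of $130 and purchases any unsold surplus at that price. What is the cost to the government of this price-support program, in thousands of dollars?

Without the control the market clears where 1190 - 7P = 7P - 210, i.e. P* = 100 and Q* = 490.
Because the floor (130) lies above the market-clearing price, it is binding.
At P = 130: Qd = 1190 - 7·130 = 280 and Qs = 7·130 - 210 = 700.
Surplus = Qs - Qd = 420.
Government expenditure = surplus × support price = 420 × 130 = 54600.

54600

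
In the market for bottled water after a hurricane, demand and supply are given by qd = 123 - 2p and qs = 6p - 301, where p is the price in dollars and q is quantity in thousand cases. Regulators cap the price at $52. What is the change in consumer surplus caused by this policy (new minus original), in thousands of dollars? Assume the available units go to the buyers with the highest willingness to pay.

In a free market, 123 - 2p = 6p - 301 gives the equilibrium p* = 53, q* = 17.
Since 52 < 53, the ceiling is binding.
At p = 52: qd = 123 - 2·52 = 19 and qs = 6·52 - 301 = 11.
Consumer surplus without the control is ½ · (61.5 - 53) · 17 = 72.25.
With the ceiling, 11 units are sold at 52 (assume they go to the highest-value buyers). The demand price at q = 11 is 56, so CS = ½ · [(61.5 - 52) + (56 - 52)] · 11 = 74.25.
Change in consumer surplus = 74.25 - 72.25 = 2.

2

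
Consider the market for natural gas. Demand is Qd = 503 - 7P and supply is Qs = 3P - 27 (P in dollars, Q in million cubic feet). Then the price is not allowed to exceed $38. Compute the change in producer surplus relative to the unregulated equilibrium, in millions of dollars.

Setting quantity demanded equal to quantity supplied, 503 - 7P = 3P - 27, gives P* = 53 and Q* = 132.
The ceiling of 38 is below the equilibrium price 53, so it binds.
At P = 38: Qd = 503 - 7·38 = 237 and Qs = 3·38 - 27 = 87.
Producer surplus without the control is ½ · (53 - 9) · 132 = 2904.
With the ceiling, producers sell 87 units at 38, so PS = ½ · (38 - 9) · 87 = 1261.5.
Change in producer surplus = 1261.5 - 2904 = -1642.5.

-1642.5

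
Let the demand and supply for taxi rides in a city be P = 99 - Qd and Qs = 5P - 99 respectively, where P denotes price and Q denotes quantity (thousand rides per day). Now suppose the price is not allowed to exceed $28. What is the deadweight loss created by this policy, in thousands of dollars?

Rearranging demand gives Qd = 99 - P. Equilibrium: 99 - P = 5P - 99, so 198 = 6P and P* = 33, Q* = 66.
The ceiling of 28 is below the equilibrium price 33, so it binds.
At P = 28: Qd = 99 - 28 = 71 and Qs = 5·28 - 99 = 41.
Quantity traded falls to 41. At Q = 41 the demand price is 99 - 41 = 58 and the supply price is (99 + 41)/5 = 28.
Deadweight loss = ½ · (58 - 28) · (66 - 41) = ½ · 30 · 25 = 375.

375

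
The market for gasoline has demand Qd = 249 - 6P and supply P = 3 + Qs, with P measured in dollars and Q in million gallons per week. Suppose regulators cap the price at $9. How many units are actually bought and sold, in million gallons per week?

6

Rearranging supply gives Qs = P - 3. Without the control the market clears where 249 - 6P = P - 3, i.e. P* = 36 and Q* = 33.
Because the ceiling (9) lies below the market-clearing price, it is binding.
At P = 9: Qd = 249 - 6·9 = 195 and Qs = 9 - 3 = 6.
The quantity actually transacted is the short side, supply: 6.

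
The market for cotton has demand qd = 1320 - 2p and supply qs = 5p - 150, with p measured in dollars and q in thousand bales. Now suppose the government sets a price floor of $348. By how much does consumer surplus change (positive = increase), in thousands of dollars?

-105156

Without the control the market clears where 1320 - 2p = 5p - 150, i.e. p* = 210 and q* = 900.
Since 348 > 210, the floor is binding.
At p = 348: qd = 1320 - 2·348 = 624 and qs = 5·348 - 150 = 1590.
Consumer surplus without the control is ½ · (660 - 210) · 900 = 202500.
With the floor, consumers buy 624 units at 348, so CS = ½ · (660 - 348) · 624 = 97344.
Change in consumer surplus = 97344 - 202500 = -105156.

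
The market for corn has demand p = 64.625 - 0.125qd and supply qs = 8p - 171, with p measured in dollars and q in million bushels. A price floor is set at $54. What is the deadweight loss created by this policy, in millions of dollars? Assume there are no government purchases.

Rearranging demand gives qd = 517 - 8p. Without the control the market clears where 517 - 8p = 8p - 171, i.e. p* = 43 and q* = 173.
Because the floor (54) lies above the market-clearing price, it is binding.
At p = 54: qd = 517 - 8·54 = 85 and qs = 8·54 - 171 = 261.
Quantity traded falls to 85. At q = 85 the demand price is (517 - 85)/8 = 54 and the supply price is (171 + 85)/8 = 32.
Deadweight loss = ½ · (54 - 32) · (173 - 85) = ½ · 22 · 88 = 968.

968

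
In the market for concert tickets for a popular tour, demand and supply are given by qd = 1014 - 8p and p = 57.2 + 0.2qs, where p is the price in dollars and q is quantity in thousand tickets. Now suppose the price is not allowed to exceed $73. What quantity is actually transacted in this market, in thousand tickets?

Rearranging supply gives qs = 5p - 286. In a free market, 1014 - 8p = 5p - 286 gives the equilibrium p* = 100, q* = 214.
Since 73 < 100, the ceiling is binding.
At p = 73: qd = 1014 - 8·73 = 430 and qs = 5·73 - 286 = 79.
The quantity actually transacted is the short side, supply: 79.

79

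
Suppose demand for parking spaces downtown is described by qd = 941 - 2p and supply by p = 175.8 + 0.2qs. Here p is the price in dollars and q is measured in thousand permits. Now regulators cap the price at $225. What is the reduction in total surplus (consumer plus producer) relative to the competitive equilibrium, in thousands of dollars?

10718.75

Rearranging supply gives qs = 5p - 879. Setting quantity demanded equal to quantity supplied, 941 - 2p = 5p - 879, gives p* = 260 and q* = 421.
Since 225 < 260, the ceiling is binding.
At p = 225: qd = 941 - 2·225 = 491 and qs = 5·225 - 879 = 246.
Quantity traded falls to 246. At q = 246 the demand price is (941 - 246)/2 = 347.5 and the supply price is (879 + 246)/5 = 225.
Deadweight loss = ½ · (347.5 - 225) · (421 - 246) = ½ · 122.5 · 175 = 10718.75.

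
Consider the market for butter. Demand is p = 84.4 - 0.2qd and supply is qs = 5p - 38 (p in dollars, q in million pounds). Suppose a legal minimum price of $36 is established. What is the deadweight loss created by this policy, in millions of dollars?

Rearranging demand gives qd = 422 - 5p. In a free market, 422 - 5p = 5p - 38 gives the equilibrium p* = 46, q* = 192.
Since 36 is below p* = 46, the floor does not bind and the free-market outcome prevails.
Since the control does not bind, no trades are prevented and deadweight loss is zero.

0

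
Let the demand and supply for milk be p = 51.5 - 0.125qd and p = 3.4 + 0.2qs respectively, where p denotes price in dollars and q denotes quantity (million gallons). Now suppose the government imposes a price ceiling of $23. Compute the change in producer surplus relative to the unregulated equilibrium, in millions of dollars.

Rearranging demand gives qd = 412 - 8p; rearranging supply gives qs = 5p - 17. Without the control the market clears where 412 - 8p = 5p - 17, i.e. p* = 33 and q* = 148.
Because the ceiling (23) lies below the market-clearing price, it is binding.
At p = 23: qd = 412 - 8·23 = 228 and qs = 5·23 - 17 = 98.
Producer surplus without the control is ½ · (33 - 3.4) · 148 = 2190.4.
With the ceiling, producers sell 98 units at 23, so PS = ½ · (23 - 3.4) · 98 = 960.4.
Change in producer surplus = 960.4 - 2190.4 = -1230.

-1230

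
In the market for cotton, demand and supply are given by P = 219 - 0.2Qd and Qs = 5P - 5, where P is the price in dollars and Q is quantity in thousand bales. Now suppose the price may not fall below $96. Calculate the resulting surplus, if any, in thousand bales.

Rearranging demand gives Qd = 1095 - 5P. Equilibrium: 1095 - 5P = 5P - 5, so 1100 = 10P and P* = 110, Q* = 545.
The floor of 96 is below the equilibrium price 110, so it is not binding; the market clears at P* = 110, Q* = 545.
Since the control does not bind, there is no surplus.

0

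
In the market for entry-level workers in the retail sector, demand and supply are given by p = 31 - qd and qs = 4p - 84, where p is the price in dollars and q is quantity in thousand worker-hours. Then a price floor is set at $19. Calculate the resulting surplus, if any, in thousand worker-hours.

Rearranging demand gives qd = 31 - p. Setting quantity demanded equal to quantity supplied, 31 - p = 4p - 84, gives p* = 23 and q* = 8.
The floor of 19 is below the equilibrium price 23, so it is not binding; the market clears at p* = 23, q* = 8.
Since the control does not bind, there is no surplus.

0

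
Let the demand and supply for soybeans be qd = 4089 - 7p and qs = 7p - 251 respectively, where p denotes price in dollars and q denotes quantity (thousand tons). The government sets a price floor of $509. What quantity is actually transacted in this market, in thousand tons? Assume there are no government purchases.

Without the control the market clears where 4089 - 7p = 7p - 251, i.e. p* = 310 and q* = 1919.
Because the floor (509) lies above the market-clearing price, it is binding.
At p = 509: qd = 4089 - 7·509 = 526 and qs = 7·509 - 251 = 3312.
The quantity actually transacted is the short side, demand: 526.

526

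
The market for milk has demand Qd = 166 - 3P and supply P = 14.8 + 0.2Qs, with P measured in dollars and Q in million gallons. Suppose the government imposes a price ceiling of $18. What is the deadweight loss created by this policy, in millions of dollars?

Rearranging supply gives Qs = 5P - 74. Without the control the market clears where 166 - 3P = 5P - 74, i.e. P* = 30 and Q* = 76.
The ceiling of 18 is below the equilibrium price 30, so it binds.
At P = 18: Qd = 166 - 3·18 = 112 and Qs = 5·18 - 74 = 16.
Quantity traded falls to 16. At Q = 16 the demand price is (166 - 16)/3 = 50 and the supply price is (74 + 16)/5 = 18.
Deadweight loss = ½ · (50 - 18) · (76 - 16) = ½ · 32 · 60 = 960.

960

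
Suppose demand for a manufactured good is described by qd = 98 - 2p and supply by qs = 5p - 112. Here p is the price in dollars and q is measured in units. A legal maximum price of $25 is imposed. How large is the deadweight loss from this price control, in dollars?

In a free market, 98 - 2p = 5p - 112 gives the equilibrium p* = 30, q* = 38.
Since 25 < 30, the ceiling is binding.
At p = 25: qd = 98 - 2·25 = 48 and qs = 5·25 - 112 = 13.
Quantity traded falls to 13. At q = 13 the demand price is (98 - 13)/2 = 42.5 and the supply price is (112 + 13)/5 = 25.
Deadweight loss = ½ · (42.5 - 25) · (38 - 13) = ½ · 17.5 · 25 = 218.75.

218.75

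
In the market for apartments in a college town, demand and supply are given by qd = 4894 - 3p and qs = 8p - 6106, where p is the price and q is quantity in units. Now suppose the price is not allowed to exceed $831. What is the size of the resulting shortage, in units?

1859

Without the control the market clears where 4894 - 3p = 8p - 6106, i.e. p* = 1000 and q* = 1894.
Because the ceiling (831) lies below the market-clearing price, it is binding.
At p = 831: qd = 4894 - 3·831 = 2401 and qs = 8·831 - 6106 = 542.
Shortage = qd - qs = 2401 - 542 = 1859.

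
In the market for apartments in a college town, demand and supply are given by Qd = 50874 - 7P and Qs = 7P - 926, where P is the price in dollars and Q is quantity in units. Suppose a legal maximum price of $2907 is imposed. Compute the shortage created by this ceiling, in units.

11102

Setting quantity demanded equal to quantity supplied, 50874 - 7P = 7P - 926, gives P* = 3700 and Q* = 24974.
The ceiling of 2907 is below the equilibrium price 3700, so it binds.
At P = 2907: Qd = 50874 - 7·2907 = 30525 and Qs = 7·2907 - 926 = 19423.
Shortage = Qd - Qs = 30525 - 19423 = 11102.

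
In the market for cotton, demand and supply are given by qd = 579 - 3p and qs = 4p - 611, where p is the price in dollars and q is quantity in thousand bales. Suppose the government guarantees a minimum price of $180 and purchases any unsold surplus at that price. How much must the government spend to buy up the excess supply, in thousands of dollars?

Equilibrium: 579 - 3p = 4p - 611, so 1190 = 7p and p* = 170, q* = 69.
Because the floor (180) lies above the market-clearing price, it is binding.
At p = 180: qd = 579 - 3·180 = 39 and qs = 4·180 - 611 = 109.
Surplus = qs - qd = 70.
Government expenditure = surplus × support price = 70 × 180 = 12600.

12600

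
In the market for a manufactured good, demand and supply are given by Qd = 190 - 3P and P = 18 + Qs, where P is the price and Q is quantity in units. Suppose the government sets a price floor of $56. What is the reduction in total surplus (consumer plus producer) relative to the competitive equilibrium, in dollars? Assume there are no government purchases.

96

Rearranging supply gives Qs = P - 18. Without the control the market clears where 190 - 3P = P - 18, i.e. P* = 52 and Q* = 34.
The floor of 56 is above the equilibrium price 52, so it binds.
At P = 56: Qd = 190 - 3·56 = 22 and Qs = 56 - 18 = 38.
Quantity traded falls to 22. At Q = 22 the demand price is (190 - 22)/3 = 56 and the supply price is 18 + 22 = 40.
Deadweight loss = ½ · (56 - 40) · (34 - 22) = ½ · 16 · 12 = 96.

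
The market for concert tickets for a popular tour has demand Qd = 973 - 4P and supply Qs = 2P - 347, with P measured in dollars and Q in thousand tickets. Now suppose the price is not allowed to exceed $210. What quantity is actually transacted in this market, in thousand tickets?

73

Without the control the market clears where 973 - 4P = 2P - 347, i.e. P* = 220 and Q* = 93.
The ceiling of 210 is below the equilibrium price 220, so it binds.
At P = 210: Qd = 973 - 4·210 = 133 and Qs = 2·210 - 347 = 73.
The quantity actually transacted is the short side, supply: 73.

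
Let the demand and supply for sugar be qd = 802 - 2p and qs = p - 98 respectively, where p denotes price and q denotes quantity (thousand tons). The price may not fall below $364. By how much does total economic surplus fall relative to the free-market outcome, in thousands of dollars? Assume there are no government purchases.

Equilibrium: 802 - 2p = p - 98, so 900 = 3p and p* = 300, q* = 202.
Since 364 > 300, the floor is binding.
At p = 364: qd = 802 - 2·364 = 74 and qs = 364 - 98 = 266.
Quantity traded falls to 74. At q = 74 the demand price is (802 - 74)/2 = 364 and the supply price is 98 + 74 = 172.
Deadweight loss = ½ · (364 - 172) · (202 - 74) = ½ · 192 · 128 = 12288.

12288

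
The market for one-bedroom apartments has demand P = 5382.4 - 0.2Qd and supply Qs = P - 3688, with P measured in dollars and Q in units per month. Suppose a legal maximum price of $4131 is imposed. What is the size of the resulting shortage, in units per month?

5814

Rearranging demand gives Qd = 26912 - 5P. Without the control the market clears where 26912 - 5P = P - 3688, i.e. P* = 5100 and Q* = 1412.
The ceiling of 4131 is below the equilibrium price 5100, so it binds.
At P = 4131: Qd = 26912 - 5·4131 = 6257 and Qs = 4131 - 3688 = 443.
Shortage = Qd - Qs = 6257 - 443 = 5814.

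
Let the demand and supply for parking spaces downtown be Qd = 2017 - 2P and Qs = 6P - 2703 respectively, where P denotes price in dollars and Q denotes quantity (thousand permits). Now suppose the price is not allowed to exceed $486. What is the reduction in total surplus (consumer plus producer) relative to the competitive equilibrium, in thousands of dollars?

129792

Without the control the market clears where 2017 - 2P = 6P - 2703, i.e. P* = 590 and Q* = 837.
Since 486 < 590, the ceiling is binding.
At P = 486: Qd = 2017 - 2·486 = 1045 and Qs = 6·486 - 2703 = 213.
Quantity traded falls to 213. At Q = 213 the demand price is (2017 - 213)/2 = 902 and the supply price is (2703 + 213)/6 = 486.
Deadweight loss = ½ · (902 - 486) · (837 - 213) = ½ · 416 · 624 = 129792.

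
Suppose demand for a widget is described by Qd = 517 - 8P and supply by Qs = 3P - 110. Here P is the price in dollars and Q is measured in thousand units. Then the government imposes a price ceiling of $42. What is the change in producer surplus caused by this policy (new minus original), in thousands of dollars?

Without the control the market clears where 517 - 8P = 3P - 110, i.e. P* = 57 and Q* = 61.
Because the ceiling (42) lies below the market-clearing price, it is binding.
At P = 42: Qd = 517 - 8·42 = 181 and Qs = 3·42 - 110 = 16.
Producer surplus without the control is ½ · (57 - 110/3) · 61 = 3721/6.
With the ceiling, producers sell 16 units at 42, so PS = ½ · (42 - 110/3) · 16 = 128/3.
Change in producer surplus = 128/3 - 3721/6 = -577.5.

-577.5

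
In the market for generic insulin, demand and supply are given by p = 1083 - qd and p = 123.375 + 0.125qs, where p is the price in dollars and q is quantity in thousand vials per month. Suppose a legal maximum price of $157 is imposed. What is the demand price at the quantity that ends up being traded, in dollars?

814

Rearranging demand gives qd = 1083 - p; rearranging supply gives qs = 8p - 987. Setting quantity demanded equal to quantity supplied, 1083 - p = 8p - 987, gives p* = 230 and q* = 853.
Since 157 < 230, the ceiling is binding.
At p = 157: qd = 1083 - 157 = 926 and qs = 8·157 - 987 = 269.
Only 269 units reach the market. On the demand curve, the marginal buyer's willingness to pay at q = 269 is (1083 - 269) = 814.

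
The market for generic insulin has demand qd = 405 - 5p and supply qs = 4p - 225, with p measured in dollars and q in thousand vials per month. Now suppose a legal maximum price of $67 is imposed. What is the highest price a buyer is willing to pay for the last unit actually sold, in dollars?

Equilibrium: 405 - 5p = 4p - 225, so 630 = 9p and p* = 70, q* = 55.
The ceiling of 67 is below the equilibrium price 70, so it binds.
At p = 67: qd = 405 - 5·67 = 70 and qs = 4·67 - 225 = 43.
Only 43 units reach the market. On the demand curve, the marginal buyer's willingness to pay at q = 43 is (405 - 43)/5 = 72.4.

72.4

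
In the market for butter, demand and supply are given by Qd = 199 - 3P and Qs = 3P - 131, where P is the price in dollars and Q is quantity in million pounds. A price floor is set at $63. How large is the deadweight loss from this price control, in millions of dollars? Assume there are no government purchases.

Equilibrium: 199 - 3P = 3P - 131, so 330 = 6P and P* = 55, Q* = 34.
The floor of 63 is above the equilibrium price 55, so it binds.
At P = 63: Qd = 199 - 3·63 = 10 and Qs = 3·63 - 131 = 58.
Quantity traded falls to 10. At Q = 10 the demand price is (199 - 10)/3 = 63 and the supply price is (131 + 10)/3 = 47.
Deadweight loss = ½ · (63 - 47) · (34 - 10) = ½ · 16 · 24 = 192.

192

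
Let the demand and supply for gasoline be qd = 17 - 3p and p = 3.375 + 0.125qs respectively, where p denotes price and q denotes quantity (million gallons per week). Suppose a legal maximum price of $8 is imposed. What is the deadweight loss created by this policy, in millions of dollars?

0

Rearranging supply gives qs = 8p - 27. Setting quantity demanded equal to quantity supplied, 17 - 3p = 8p - 27, gives p* = 4 and q* = 5.
Since 8 is above p* = 4, the ceiling does not bind and the free-market outcome prevails.
Since the control does not bind, no trades are prevented and deadweight loss is zero.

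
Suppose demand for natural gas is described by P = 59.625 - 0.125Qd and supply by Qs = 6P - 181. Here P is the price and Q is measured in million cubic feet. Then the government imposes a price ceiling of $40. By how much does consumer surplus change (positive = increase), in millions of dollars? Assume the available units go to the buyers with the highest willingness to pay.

302.75

Rearranging demand gives Qd = 477 - 8P. Without the control the market clears where 477 - 8P = 6P - 181, i.e. P* = 47 and Q* = 101.
Because the ceiling (40) lies below the market-clearing price, it is binding.
At P = 40: Qd = 477 - 8·40 = 157 and Qs = 6·40 - 181 = 59.
Consumer surplus without the control is ½ · (59.625 - 47) · 101 = 637.5625.
With the ceiling, 59 units are sold at 40 (assume they go to the highest-value buyers). The demand price at Q = 59 is 52.25, so CS = ½ · [(59.625 - 40) + (52.25 - 40)] · 59 = 940.3125.
Change in consumer surplus = 940.3125 - 637.5625 = 302.75.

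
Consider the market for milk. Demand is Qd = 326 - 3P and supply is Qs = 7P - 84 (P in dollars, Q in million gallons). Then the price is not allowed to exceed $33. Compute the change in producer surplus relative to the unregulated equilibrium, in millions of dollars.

Setting quantity demanded equal to quantity supplied, 326 - 3P = 7P - 84, gives P* = 41 and Q* = 203.
Because the ceiling (33) lies below the market-clearing price, it is binding.
At P = 33: Qd = 326 - 3·33 = 227 and Qs = 7·33 - 84 = 147.
Producer surplus without the control is ½ · (41 - 12) · 203 = 2943.5.
With the ceiling, producers sell 147 units at 33, so PS = ½ · (33 - 12) · 147 = 1543.5.
Change in producer surplus = 1543.5 - 2943.5 = -1400.

-1400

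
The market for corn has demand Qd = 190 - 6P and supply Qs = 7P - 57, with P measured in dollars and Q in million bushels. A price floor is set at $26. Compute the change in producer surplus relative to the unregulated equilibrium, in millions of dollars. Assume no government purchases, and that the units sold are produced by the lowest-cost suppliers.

In a free market, 190 - 6P = 7P - 57 gives the equilibrium P* = 19, Q* = 76.
Because the floor (26) lies above the market-clearing price, it is binding.
At P = 26: Qd = 190 - 6·26 = 34 and Qs = 7·26 - 57 = 125.
Producer surplus without the control is ½ · (19 - 57/7) · 76 = 2888/7.
With the floor, 34 units are sold at 26. The supply price at Q = 34 is 13, so PS = ½ · [(26 - 57/7) + (26 - 13)] · 34 = 3672/7.
Change in producer surplus = 3672/7 - 2888/7 = 112.

112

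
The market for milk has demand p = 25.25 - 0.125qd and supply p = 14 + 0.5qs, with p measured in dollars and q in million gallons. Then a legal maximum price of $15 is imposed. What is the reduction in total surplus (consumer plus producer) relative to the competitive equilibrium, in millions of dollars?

Rearranging demand gives qd = 202 - 8p; rearranging supply gives qs = 2p - 28. In a free market, 202 - 8p = 2p - 28 gives the equilibrium p* = 23, q* = 18.
Because the ceiling (15) lies below the market-clearing price, it is binding.
At p = 15: qd = 202 - 8·15 = 82 and qs = 2·15 - 28 = 2.
Quantity traded falls to 2. At q = 2 the demand price is (202 - 2)/8 = 25 and the supply price is (28 + 2)/2 = 15.
Deadweight loss = ½ · (25 - 15) · (18 - 2) = ½ · 10 · 16 = 80.

80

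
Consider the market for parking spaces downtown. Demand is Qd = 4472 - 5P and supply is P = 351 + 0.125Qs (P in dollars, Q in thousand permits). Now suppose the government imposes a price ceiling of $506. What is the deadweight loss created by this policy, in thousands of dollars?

Rearranging supply gives Qs = 8P - 2808. Without the control the market clears where 4472 - 5P = 8P - 2808, i.e. P* = 560 and Q* = 1672.
Because the ceiling (506) lies below the market-clearing price, it is binding.
At P = 506: Qd = 4472 - 5·506 = 1942 and Qs = 8·506 - 2808 = 1240.
Quantity traded falls to 1240. At Q = 1240 the demand price is (4472 - 1240)/5 = 646.4 and the supply price is (2808 + 1240)/8 = 506.
Deadweight loss = ½ · (646.4 - 506) · (1672 - 1240) = ½ · 140.4 · 432 = 30326.4.

30326.4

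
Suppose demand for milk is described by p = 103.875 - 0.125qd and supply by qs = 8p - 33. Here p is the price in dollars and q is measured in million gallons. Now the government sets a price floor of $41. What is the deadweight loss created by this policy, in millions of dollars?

Rearranging demand gives qd = 831 - 8p. Setting quantity demanded equal to quantity supplied, 831 - 8p = 8p - 33, gives p* = 54 and q* = 399.
The floor of 41 is below the equilibrium price 54, so it is not binding; the market clears at p* = 54, q* = 399.
Since the control does not bind, no trades are prevented and deadweight loss is zero.

0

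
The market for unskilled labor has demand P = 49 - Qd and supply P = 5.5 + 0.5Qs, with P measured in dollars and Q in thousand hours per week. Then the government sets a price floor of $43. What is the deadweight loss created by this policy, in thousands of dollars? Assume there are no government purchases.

Rearranging demand gives Qd = 49 - P; rearranging supply gives Qs = 2P - 11. Setting quantity demanded equal to quantity supplied, 49 - P = 2P - 11, gives P* = 20 and Q* = 29.
The floor of 43 is above the equilibrium price 20, so it binds.
At P = 43: Qd = 49 - 43 = 6 and Qs = 2·43 - 11 = 75.
Quantity traded falls to 6. At Q = 6 the demand price is 49 - 6 = 43 and the supply price is (11 + 6)/2 = 8.5.
Deadweight loss = ½ · (43 - 8.5) · (29 - 6) = ½ · 34.5 · 23 = 396.75.

396.75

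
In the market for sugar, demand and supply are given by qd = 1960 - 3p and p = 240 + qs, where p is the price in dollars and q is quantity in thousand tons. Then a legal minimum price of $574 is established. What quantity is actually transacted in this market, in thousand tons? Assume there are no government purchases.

238

Rearranging supply gives qs = p - 240. Without the control the market clears where 1960 - 3p = p - 240, i.e. p* = 550 and q* = 310.
Since 574 > 550, the floor is binding.
At p = 574: qd = 1960 - 3·574 = 238 and qs = 574 - 240 = 334.
The quantity actually transacted is the short side, demand: 238.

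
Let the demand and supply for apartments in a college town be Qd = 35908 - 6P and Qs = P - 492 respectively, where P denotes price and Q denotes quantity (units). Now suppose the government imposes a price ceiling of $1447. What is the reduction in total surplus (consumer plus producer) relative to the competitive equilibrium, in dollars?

8216255.25

Setting quantity demanded equal to quantity supplied, 35908 - 6P = P - 492, gives P* = 5200 and Q* = 4708.
The ceiling of 1447 is below the equilibrium price 5200, so it binds.
At P = 1447: Qd = 35908 - 6·1447 = 27226 and Qs = 1447 - 492 = 955.
Quantity traded falls to 955. At Q = 955 the demand price is (35908 - 955)/6 = 5825.5 and the supply price is 492 + 955 = 1447.
Deadweight loss = ½ · (5825.5 - 1447) · (4708 - 955) = ½ · 4378.5 · 3753 = 8216255.25.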